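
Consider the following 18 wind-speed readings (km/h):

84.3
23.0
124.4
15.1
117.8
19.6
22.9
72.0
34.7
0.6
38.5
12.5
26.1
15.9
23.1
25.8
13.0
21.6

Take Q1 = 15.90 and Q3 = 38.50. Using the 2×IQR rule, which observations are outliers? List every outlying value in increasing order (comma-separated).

84.3, 117.8, 124.4

IQR = Q3 − Q1 = 38.50 − 15.90 = 22.60.
Lower fence = Q1 − 2·IQR = 15.90 − 45.20 = -29.30.
Upper fence = Q3 + 2·IQR = 38.50 + 45.20 = 83.70.
84.3 > 83.70 → outlier.
117.8 > 83.70 → outlier.
124.4 > 83.70 → outlier.
All remaining values lie within [-29.30, 83.70].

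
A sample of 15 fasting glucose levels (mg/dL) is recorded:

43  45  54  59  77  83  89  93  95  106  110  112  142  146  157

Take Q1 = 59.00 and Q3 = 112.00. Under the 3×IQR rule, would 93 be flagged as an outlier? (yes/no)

IQR = Q3 − Q1 = 112.00 − 59.00 = 53.00.
Lower fence = Q1 − 3·IQR = 59.00 − 159.00 = -100.00.
Upper fence = Q3 + 3·IQR = 112.00 + 159.00 = 271.00.
93 lies within [-100.00, 271.00].

no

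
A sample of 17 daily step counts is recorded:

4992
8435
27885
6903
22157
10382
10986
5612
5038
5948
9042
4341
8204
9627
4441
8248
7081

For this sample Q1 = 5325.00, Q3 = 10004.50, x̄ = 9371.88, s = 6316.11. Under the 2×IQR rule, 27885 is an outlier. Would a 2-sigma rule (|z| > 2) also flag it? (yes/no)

yes

z = (27885 − 9371.88) / 6316.11 = 2.93.
|z| = 2.93 > 2.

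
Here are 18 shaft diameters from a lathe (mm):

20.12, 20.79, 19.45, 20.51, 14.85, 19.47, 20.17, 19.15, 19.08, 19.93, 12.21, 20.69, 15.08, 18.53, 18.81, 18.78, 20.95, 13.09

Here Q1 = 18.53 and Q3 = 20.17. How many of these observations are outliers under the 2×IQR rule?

4

IQR = 1.64; fences at 18.53 − 3.28 = 15.25 and 20.17 + 3.28 = 23.45.
Outside the cutoffs: 12.21, 13.09, 14.85, 15.08.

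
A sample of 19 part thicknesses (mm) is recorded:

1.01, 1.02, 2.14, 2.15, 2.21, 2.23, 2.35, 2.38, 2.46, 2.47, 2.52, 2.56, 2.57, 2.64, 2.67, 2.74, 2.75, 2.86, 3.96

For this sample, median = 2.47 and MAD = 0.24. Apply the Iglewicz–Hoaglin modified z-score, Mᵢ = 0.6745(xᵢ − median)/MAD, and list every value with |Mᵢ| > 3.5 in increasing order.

1.01, 1.02, 3.96

|Mᵢ| > 3.5 ⇔ |xᵢ − 2.47| > 3.5·0.24/0.6745 = 1.25.
So outliers lie outside [1.22, 3.72].
1.01: M = -4.10 → outlier.
1.02: M = -4.08 → outlier.
3.96: M = 4.19 → outlier.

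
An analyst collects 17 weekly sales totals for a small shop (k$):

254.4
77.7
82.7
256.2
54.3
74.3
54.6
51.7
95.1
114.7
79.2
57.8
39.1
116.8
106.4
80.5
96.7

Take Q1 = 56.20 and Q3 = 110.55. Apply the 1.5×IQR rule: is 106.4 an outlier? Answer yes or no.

no

IQR = Q3 − Q1 = 110.55 − 56.20 = 54.35.
Lower fence = Q1 − 1.5·IQR = 56.20 − 81.525 = -25.325.
Upper fence = Q3 + 1.5·IQR = 110.55 + 81.525 = 192.075.
106.4 lies within [-25.325, 192.075].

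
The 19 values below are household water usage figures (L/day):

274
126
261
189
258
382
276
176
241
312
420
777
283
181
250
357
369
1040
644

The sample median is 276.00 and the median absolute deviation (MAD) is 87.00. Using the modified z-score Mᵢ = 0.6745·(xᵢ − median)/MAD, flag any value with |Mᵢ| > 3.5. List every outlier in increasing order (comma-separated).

|Mᵢ| > 3.5 ⇔ |xᵢ − 276.00| > 3.5·87.00/0.6745 = 451.45.
So outliers lie outside [-175.45, 727.45].
777: M = 3.88 → outlier.
1040: M = 5.92 → outlier.

777, 1040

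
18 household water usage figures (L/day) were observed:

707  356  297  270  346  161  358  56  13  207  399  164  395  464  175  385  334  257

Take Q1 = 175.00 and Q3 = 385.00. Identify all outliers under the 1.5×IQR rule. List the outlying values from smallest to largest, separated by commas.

IQR = Q3 − Q1 = 385.00 − 175.00 = 210.00.
Lower fence = Q1 − 1.5·IQR = 175.00 − 315.00 = -140.00.
Upper fence = Q3 + 1.5·IQR = 385.00 + 315.00 = 700.00.
707 > 700.00 → outlier.
All remaining values lie within [-140.00, 700.00].

707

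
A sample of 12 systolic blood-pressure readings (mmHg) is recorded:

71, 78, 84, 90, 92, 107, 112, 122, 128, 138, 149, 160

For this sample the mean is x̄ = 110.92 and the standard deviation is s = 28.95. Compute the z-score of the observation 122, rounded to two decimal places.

z = (122 − 110.92) / 28.95 = 0.38.

0.38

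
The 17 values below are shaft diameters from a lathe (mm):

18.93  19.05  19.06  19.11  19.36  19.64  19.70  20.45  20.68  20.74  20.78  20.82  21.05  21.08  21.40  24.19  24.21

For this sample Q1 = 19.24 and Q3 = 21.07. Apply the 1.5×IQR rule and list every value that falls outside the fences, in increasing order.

24.19, 24.21

IQR = Q3 − Q1 = 21.07 − 19.24 = 1.83.
Lower fence = Q1 − 1.5·IQR = 19.24 − 2.745 = 16.495.
Upper fence = Q3 + 1.5·IQR = 21.07 + 2.745 = 23.815.
24.19 > 23.815 → outlier.
24.21 > 23.815 → outlier.
All remaining values lie within [16.495, 23.815].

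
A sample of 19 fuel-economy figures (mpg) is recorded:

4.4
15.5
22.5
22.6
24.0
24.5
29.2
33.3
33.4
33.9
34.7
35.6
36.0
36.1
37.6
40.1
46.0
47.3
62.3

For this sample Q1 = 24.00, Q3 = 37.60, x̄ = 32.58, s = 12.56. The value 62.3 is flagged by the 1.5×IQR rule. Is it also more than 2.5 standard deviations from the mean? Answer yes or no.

z = (62.3 − 32.58) / 12.56 = 2.37.
|z| = 2.37 ≤ 2.5.

no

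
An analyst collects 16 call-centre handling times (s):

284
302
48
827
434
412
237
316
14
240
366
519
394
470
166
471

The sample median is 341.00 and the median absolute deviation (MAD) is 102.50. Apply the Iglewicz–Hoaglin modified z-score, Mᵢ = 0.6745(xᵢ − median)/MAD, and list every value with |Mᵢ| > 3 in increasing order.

|Mᵢ| > 3 ⇔ |xᵢ − 341.00| > 3·102.50/0.6745 = 455.89.
So outliers lie outside [-114.89, 796.89].
827: M = 3.20 → outlier.

827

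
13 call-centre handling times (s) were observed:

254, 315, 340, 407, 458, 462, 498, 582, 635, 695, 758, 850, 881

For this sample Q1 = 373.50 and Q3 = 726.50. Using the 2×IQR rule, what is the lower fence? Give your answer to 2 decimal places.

IQR = Q3 − Q1 = 726.50 − 373.50 = 353.00.
Lower fence = Q1 − 2·IQR = 373.50 − 706.00 = -332.50.
Upper fence = Q3 + 2·IQR = 726.50 + 706.00 = 1432.50.

-332.50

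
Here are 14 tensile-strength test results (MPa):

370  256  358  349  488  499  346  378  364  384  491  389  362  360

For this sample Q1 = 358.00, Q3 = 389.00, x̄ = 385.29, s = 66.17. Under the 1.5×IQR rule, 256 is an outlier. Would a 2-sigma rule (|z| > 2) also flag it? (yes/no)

no

z = (256 − 385.29) / 66.17 = -1.95.
|z| = 1.95 ≤ 2.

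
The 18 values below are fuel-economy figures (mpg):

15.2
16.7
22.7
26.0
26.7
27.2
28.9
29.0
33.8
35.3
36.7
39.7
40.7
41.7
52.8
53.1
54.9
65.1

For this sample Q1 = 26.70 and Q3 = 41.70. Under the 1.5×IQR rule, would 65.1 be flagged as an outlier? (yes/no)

IQR = Q3 − Q1 = 41.70 − 26.70 = 15.00.
Lower fence = Q1 − 1.5·IQR = 26.70 − 22.50 = 4.20.
Upper fence = Q3 + 1.5·IQR = 41.70 + 22.50 = 64.20.
65.1 lies above the upper fence.

yes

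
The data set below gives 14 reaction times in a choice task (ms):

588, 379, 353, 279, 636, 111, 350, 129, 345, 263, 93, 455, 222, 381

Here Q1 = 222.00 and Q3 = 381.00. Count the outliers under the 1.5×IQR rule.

1

IQR = 159.00; fences at 222.00 − 238.50 = -16.50 and 381.00 + 238.50 = 619.50.
Outside the cutoffs: 636.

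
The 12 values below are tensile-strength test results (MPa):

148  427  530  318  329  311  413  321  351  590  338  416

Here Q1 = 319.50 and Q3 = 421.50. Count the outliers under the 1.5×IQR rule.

IQR = 102.00; fences at 319.50 − 153.00 = 166.50 and 421.50 + 153.00 = 574.50.
Outside the cutoffs: 148, 590.

2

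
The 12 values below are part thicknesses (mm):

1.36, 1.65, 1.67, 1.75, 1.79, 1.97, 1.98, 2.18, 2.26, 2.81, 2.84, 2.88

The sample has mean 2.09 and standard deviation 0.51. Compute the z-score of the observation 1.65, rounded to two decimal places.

z = (1.65 − 2.09) / 0.51 = -0.86.

-0.86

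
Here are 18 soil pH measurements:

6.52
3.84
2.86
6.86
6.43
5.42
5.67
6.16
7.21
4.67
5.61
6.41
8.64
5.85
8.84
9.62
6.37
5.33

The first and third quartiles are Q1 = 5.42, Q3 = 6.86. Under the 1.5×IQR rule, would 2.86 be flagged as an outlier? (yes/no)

IQR = Q3 − Q1 = 6.86 − 5.42 = 1.44.
Lower fence = Q1 − 1.5·IQR = 5.42 − 2.16 = 3.26.
Upper fence = Q3 + 1.5·IQR = 6.86 + 2.16 = 9.02.
2.86 lies below the lower fence.

yes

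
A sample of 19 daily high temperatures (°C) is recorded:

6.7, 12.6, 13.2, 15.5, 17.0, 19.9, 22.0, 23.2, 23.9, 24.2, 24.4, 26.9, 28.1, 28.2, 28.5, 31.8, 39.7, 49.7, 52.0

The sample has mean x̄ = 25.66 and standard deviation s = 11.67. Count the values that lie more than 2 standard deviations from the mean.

2

Cutoffs: x̄ ± 2s = [2.32, 49.00].
Outside the cutoffs: 49.7, 52.0.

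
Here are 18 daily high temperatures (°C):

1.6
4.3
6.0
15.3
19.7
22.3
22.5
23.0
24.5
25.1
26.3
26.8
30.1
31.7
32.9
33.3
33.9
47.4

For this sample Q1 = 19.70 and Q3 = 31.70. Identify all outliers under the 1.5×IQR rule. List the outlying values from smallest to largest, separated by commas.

IQR = Q3 − Q1 = 31.70 − 19.70 = 12.00.
Lower fence = Q1 − 1.5·IQR = 19.70 − 18.00 = 1.70.
Upper fence = Q3 + 1.5·IQR = 31.70 + 18.00 = 49.70.
1.6 < 1.70 → outlier.
All remaining values lie within [1.70, 49.70].

1.6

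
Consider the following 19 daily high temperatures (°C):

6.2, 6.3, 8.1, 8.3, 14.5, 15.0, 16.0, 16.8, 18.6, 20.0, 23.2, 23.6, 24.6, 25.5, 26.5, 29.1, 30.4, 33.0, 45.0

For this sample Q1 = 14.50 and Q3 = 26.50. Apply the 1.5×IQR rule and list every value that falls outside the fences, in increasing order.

IQR = Q3 − Q1 = 26.50 − 14.50 = 12.00.
Lower fence = Q1 − 1.5·IQR = 14.50 − 18.00 = -3.50.
Upper fence = Q3 + 1.5·IQR = 26.50 + 18.00 = 44.50.
45.0 > 44.50 → outlier.
All remaining values lie within [-3.50, 44.50].

45.0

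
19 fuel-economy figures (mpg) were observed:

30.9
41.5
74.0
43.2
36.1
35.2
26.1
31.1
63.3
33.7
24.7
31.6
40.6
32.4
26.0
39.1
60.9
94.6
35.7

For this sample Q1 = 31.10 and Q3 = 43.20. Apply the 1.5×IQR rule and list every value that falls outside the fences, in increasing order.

IQR = Q3 − Q1 = 43.20 − 31.10 = 12.10.
Lower fence = Q1 − 1.5·IQR = 31.10 − 18.15 = 12.95.
Upper fence = Q3 + 1.5·IQR = 43.20 + 18.15 = 61.35.
63.3 > 61.35 → outlier.
74.0 > 61.35 → outlier.
94.6 > 61.35 → outlier.
All remaining values lie within [12.95, 61.35].

63.3, 74.0, 94.6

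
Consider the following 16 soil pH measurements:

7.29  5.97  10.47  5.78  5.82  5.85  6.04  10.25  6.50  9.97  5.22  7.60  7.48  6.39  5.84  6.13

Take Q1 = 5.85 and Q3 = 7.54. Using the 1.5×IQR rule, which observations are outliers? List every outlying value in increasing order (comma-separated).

IQR = Q3 − Q1 = 7.54 − 5.85 = 1.69.
Lower fence = Q1 − 1.5·IQR = 5.85 − 2.535 = 3.315.
Upper fence = Q3 + 1.5·IQR = 7.54 + 2.535 = 10.075.
10.25 > 10.075 → outlier.
10.47 > 10.075 → outlier.
All remaining values lie within [3.315, 10.075].

10.25, 10.47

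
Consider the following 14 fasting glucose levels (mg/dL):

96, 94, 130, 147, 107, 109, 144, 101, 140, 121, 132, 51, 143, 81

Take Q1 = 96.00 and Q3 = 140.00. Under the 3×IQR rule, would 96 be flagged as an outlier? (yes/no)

no

IQR = Q3 − Q1 = 140.00 − 96.00 = 44.00.
Lower fence = Q1 − 3·IQR = 96.00 − 132.00 = -36.00.
Upper fence = Q3 + 3·IQR = 140.00 + 132.00 = 272.00.
96 lies within [-36.00, 272.00].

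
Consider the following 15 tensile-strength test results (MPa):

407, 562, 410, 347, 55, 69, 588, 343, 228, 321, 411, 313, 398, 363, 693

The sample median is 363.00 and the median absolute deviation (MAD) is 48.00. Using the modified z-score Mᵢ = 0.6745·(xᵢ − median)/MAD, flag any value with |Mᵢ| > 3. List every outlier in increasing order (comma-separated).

55, 69, 588, 693

|Mᵢ| > 3 ⇔ |xᵢ − 363.00| > 3·48.00/0.6745 = 213.49.
So outliers lie outside [149.51, 576.49].
55: M = -4.33 → outlier.
69: M = -4.13 → outlier.
588: M = 3.16 → outlier.
693: M = 4.64 → outlier.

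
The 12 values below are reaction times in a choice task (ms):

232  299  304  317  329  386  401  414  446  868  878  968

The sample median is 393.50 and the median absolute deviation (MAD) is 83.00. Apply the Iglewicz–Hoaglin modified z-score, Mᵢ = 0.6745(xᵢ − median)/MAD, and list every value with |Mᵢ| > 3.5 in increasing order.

868, 878, 968

|Mᵢ| > 3.5 ⇔ |xᵢ − 393.50| > 3.5·83.00/0.6745 = 430.69.
So outliers lie outside [-37.19, 824.19].
868: M = 3.86 → outlier.
878: M = 3.94 → outlier.
968: M = 4.67 → outlier.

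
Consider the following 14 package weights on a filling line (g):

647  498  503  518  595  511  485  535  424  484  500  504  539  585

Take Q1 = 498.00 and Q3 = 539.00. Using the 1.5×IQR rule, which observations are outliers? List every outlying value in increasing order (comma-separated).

IQR = Q3 − Q1 = 539.00 − 498.00 = 41.00.
Lower fence = Q1 − 1.5·IQR = 498.00 − 61.50 = 436.50.
Upper fence = Q3 + 1.5·IQR = 539.00 + 61.50 = 600.50.
424 < 436.50 → outlier.
647 > 600.50 → outlier.
All remaining values lie within [436.50, 600.50].

424, 647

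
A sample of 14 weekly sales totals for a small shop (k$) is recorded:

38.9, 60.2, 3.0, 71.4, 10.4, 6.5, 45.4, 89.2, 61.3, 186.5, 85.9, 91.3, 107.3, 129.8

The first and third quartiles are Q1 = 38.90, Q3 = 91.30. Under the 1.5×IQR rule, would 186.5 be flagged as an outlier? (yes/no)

yes

IQR = Q3 − Q1 = 91.30 − 38.90 = 52.40.
Lower fence = Q1 − 1.5·IQR = 38.90 − 78.60 = -39.70.
Upper fence = Q3 + 1.5·IQR = 91.30 + 78.60 = 169.90.
186.5 lies above the upper fence.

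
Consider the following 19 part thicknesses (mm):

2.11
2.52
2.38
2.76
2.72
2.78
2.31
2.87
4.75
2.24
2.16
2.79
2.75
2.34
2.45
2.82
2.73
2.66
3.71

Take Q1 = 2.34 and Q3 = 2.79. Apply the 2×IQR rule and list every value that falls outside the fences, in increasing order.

IQR = Q3 − Q1 = 2.79 − 2.34 = 0.45.
Lower fence = Q1 − 2·IQR = 2.34 − 0.90 = 1.44.
Upper fence = Q3 + 2·IQR = 2.79 + 0.90 = 3.69.
3.71 > 3.69 → outlier.
4.75 > 3.69 → outlier.
All remaining values lie within [1.44, 3.69].

3.71, 4.75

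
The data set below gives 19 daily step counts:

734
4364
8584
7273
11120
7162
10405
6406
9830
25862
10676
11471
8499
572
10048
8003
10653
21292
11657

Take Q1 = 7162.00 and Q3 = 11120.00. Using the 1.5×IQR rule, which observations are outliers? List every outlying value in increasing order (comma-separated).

572, 734, 21292, 25862

IQR = Q3 − Q1 = 11120.00 − 7162.00 = 3958.00.
Lower fence = Q1 − 1.5·IQR = 7162.00 − 5937.00 = 1225.00.
Upper fence = Q3 + 1.5·IQR = 11120.00 + 5937.00 = 17057.00.
572 < 1225.00 → outlier.
734 < 1225.00 → outlier.
21292 > 17057.00 → outlier.
25862 > 17057.00 → outlier.
All remaining values lie within [1225.00, 17057.00].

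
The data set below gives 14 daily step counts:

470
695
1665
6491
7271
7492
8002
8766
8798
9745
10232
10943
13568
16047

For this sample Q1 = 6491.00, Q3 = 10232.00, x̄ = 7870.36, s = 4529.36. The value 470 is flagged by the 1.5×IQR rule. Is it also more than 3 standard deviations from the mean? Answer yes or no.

no

z = (470 − 7870.36) / 4529.36 = -1.63.
|z| = 1.63 ≤ 3.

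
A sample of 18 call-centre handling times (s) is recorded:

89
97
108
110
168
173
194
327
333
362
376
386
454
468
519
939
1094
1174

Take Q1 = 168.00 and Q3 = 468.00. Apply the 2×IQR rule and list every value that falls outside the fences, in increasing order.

IQR = Q3 − Q1 = 468.00 − 168.00 = 300.00.
Lower fence = Q1 − 2·IQR = 168.00 − 600.00 = -432.00.
Upper fence = Q3 + 2·IQR = 468.00 + 600.00 = 1068.00.
1094 > 1068.00 → outlier.
1174 > 1068.00 → outlier.
All remaining values lie within [-432.00, 1068.00].

1094, 1174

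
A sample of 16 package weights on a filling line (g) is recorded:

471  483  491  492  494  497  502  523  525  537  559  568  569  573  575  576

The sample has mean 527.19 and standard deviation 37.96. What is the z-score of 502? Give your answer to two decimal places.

z = (502 − 527.19) / 37.96 = -0.66.

-0.66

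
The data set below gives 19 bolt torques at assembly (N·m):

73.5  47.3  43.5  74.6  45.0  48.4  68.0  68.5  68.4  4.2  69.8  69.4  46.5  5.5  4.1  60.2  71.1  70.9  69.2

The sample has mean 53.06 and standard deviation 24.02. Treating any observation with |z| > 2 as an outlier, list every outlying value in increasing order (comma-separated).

4.1, 4.2

Cutoffs at x̄ ± 2s: 53.06 ± 2·24.02 = [5.02, 101.10].
4.1: z = -2.04, |z| > 2 → outlier.
4.2: z = -2.03, |z| > 2 → outlier.
Every other value lies within [5.02, 101.10].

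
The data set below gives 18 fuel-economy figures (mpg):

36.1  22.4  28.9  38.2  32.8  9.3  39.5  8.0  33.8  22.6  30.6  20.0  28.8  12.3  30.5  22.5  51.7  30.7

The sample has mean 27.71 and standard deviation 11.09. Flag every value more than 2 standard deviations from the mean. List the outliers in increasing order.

Cutoffs at x̄ ± 2s: 27.71 ± 2·11.09 = [5.53, 49.89].
51.7: z = 2.16, |z| > 2 → outlier.
Every other value lies within [5.53, 49.89].

51.7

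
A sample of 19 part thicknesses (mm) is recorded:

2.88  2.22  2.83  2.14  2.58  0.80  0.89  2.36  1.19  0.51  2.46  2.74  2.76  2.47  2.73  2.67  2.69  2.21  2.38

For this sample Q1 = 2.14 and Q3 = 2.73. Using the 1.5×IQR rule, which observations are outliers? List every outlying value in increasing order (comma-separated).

0.51, 0.80, 0.89, 1.19

IQR = Q3 − Q1 = 2.73 − 2.14 = 0.59.
Lower fence = Q1 − 1.5·IQR = 2.14 − 0.885 = 1.255.
Upper fence = Q3 + 1.5·IQR = 2.73 + 0.885 = 3.615.
0.51 < 1.255 → outlier.
0.80 < 1.255 → outlier.
0.89 < 1.255 → outlier.
1.19 < 1.255 → outlier.
All remaining values lie within [1.255, 3.615].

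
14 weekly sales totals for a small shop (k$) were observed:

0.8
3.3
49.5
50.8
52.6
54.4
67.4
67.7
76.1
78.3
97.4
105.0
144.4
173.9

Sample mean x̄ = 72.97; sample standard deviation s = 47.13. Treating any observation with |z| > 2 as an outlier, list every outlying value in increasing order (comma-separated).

173.9

Cutoffs at x̄ ± 2s: 72.97 ± 2·47.13 = [-21.29, 167.23].
173.9: z = 2.14, |z| > 2 → outlier.
Every other value lies within [-21.29, 167.23].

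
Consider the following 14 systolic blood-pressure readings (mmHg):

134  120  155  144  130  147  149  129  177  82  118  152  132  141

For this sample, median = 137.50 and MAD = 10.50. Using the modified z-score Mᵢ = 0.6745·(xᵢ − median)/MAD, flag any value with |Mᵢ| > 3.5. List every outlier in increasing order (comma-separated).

82

|Mᵢ| > 3.5 ⇔ |xᵢ − 137.50| > 3.5·10.50/0.6745 = 54.48.
So outliers lie outside [83.02, 191.98].
82: M = -3.57 → outlier.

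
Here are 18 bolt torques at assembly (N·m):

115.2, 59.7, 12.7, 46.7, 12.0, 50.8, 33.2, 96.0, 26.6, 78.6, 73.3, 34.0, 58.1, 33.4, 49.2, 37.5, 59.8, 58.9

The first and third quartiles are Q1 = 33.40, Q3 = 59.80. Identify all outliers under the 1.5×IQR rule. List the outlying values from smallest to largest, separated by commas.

IQR = Q3 − Q1 = 59.80 − 33.40 = 26.40.
Lower fence = Q1 − 1.5·IQR = 33.40 − 39.60 = -6.20.
Upper fence = Q3 + 1.5·IQR = 59.80 + 39.60 = 99.40.
115.2 > 99.40 → outlier.
All remaining values lie within [-6.20, 99.40].

115.2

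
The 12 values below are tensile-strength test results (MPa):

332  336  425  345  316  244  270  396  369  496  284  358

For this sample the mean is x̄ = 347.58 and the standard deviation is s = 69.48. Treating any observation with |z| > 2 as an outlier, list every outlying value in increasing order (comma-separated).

Cutoffs at x̄ ± 2s: 347.58 ± 2·69.48 = [208.62, 486.54].
496: z = 2.14, |z| > 2 → outlier.
Every other value lies within [208.62, 486.54].

496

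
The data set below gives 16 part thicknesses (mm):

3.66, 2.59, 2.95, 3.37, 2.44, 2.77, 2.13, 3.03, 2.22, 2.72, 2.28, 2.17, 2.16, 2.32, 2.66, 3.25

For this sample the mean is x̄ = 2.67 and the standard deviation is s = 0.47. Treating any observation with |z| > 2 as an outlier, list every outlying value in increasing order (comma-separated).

Cutoffs at x̄ ± 2s: 2.67 ± 2·0.47 = [1.73, 3.61].
3.66: z = 2.11, |z| > 2 → outlier.
Every other value lies within [1.73, 3.61].

3.66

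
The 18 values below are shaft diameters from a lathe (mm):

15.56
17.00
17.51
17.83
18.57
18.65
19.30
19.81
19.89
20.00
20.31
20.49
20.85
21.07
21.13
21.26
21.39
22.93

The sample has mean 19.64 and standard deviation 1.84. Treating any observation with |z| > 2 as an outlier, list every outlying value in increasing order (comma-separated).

Cutoffs at x̄ ± 2s: 19.64 ± 2·1.84 = [15.96, 23.32].
15.56: z = -2.22, |z| > 2 → outlier.
Every other value lies within [15.96, 23.32].

15.56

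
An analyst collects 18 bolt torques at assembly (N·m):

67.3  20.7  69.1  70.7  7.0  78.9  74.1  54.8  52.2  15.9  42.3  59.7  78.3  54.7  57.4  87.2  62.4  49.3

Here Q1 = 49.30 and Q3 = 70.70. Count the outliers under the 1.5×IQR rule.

2

IQR = 21.40; fences at 49.30 − 32.10 = 17.20 and 70.70 + 32.10 = 102.80.
Outside the cutoffs: 7.0, 15.9.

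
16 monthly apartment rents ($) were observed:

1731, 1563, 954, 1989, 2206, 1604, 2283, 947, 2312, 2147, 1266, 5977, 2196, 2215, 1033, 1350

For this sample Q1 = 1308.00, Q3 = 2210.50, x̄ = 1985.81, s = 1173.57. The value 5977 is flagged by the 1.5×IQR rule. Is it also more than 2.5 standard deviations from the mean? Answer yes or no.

yes

z = (5977 − 1985.81) / 1173.57 = 3.40.
|z| = 3.40 > 2.5.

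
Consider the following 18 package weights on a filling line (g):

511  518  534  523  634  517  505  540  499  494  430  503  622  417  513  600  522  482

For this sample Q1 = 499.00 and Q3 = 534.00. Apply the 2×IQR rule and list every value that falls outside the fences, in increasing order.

417, 622, 634

IQR = Q3 − Q1 = 534.00 − 499.00 = 35.00.
Lower fence = Q1 − 2·IQR = 499.00 − 70.00 = 429.00.
Upper fence = Q3 + 2·IQR = 534.00 + 70.00 = 604.00.
417 < 429.00 → outlier.
622 > 604.00 → outlier.
634 > 604.00 → outlier.
All remaining values lie within [429.00, 604.00].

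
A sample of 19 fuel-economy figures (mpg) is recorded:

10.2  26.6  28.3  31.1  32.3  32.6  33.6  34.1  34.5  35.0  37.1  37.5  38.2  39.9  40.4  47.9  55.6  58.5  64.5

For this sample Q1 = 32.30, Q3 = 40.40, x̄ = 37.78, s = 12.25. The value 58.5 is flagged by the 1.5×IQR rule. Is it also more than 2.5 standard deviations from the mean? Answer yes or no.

z = (58.5 − 37.78) / 12.25 = 1.69.
|z| = 1.69 ≤ 2.5.

no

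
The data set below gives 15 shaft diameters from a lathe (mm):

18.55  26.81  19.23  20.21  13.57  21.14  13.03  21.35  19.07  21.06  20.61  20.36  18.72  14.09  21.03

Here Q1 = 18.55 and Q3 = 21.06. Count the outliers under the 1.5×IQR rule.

IQR = 2.51; fences at 18.55 − 3.765 = 14.785 and 21.06 + 3.765 = 24.825.
Outside the cutoffs: 13.03, 13.57, 14.09, 26.81.

4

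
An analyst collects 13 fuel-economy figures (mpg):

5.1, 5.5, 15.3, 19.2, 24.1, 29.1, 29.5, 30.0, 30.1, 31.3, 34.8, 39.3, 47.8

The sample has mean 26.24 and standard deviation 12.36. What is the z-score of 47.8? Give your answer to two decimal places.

1.74

z = (47.8 − 26.24) / 12.36 = 1.74.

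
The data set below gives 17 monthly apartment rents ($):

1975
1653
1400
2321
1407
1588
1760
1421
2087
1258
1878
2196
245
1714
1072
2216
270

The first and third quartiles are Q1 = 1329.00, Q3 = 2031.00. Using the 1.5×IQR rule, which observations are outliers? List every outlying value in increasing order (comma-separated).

IQR = Q3 − Q1 = 2031.00 − 1329.00 = 702.00.
Lower fence = Q1 − 1.5·IQR = 1329.00 − 1053.00 = 276.00.
Upper fence = Q3 + 1.5·IQR = 2031.00 + 1053.00 = 3084.00.
245 < 276.00 → outlier.
270 < 276.00 → outlier.
All remaining values lie within [276.00, 3084.00].

245, 270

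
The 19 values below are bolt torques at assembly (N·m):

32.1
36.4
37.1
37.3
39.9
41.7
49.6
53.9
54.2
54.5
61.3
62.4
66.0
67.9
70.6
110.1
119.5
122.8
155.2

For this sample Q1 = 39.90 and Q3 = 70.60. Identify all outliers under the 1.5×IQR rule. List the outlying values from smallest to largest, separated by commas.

IQR = Q3 − Q1 = 70.60 − 39.90 = 30.70.
Lower fence = Q1 − 1.5·IQR = 39.90 − 46.05 = -6.15.
Upper fence = Q3 + 1.5·IQR = 70.60 + 46.05 = 116.65.
119.5 > 116.65 → outlier.
122.8 > 116.65 → outlier.
155.2 > 116.65 → outlier.
All remaining values lie within [-6.15, 116.65].

119.5, 122.8, 155.2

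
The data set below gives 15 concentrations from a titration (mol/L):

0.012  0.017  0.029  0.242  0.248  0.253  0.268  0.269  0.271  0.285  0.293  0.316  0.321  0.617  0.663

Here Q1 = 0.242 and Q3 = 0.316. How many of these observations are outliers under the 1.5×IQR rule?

5

IQR = 0.074; fences at 0.242 − 0.111 = 0.131 and 0.316 + 0.111 = 0.427.
Outside the cutoffs: 0.012, 0.017, 0.029, 0.617, 0.663.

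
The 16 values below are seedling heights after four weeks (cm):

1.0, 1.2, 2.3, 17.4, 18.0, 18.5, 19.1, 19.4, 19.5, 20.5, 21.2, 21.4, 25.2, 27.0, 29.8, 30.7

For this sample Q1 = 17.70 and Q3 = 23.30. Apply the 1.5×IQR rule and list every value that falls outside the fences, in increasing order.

IQR = Q3 − Q1 = 23.30 − 17.70 = 5.60.
Lower fence = Q1 − 1.5·IQR = 17.70 − 8.40 = 9.30.
Upper fence = Q3 + 1.5·IQR = 23.30 + 8.40 = 31.70.
1.0 < 9.30 → outlier.
1.2 < 9.30 → outlier.
2.3 < 9.30 → outlier.
All remaining values lie within [9.30, 31.70].

1.0, 1.2, 2.3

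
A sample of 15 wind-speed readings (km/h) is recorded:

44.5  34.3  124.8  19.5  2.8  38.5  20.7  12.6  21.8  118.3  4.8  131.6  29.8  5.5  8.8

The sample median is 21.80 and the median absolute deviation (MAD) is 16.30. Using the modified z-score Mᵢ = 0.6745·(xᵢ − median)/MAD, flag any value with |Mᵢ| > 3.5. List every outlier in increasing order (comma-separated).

118.3, 124.8, 131.6

|Mᵢ| > 3.5 ⇔ |xᵢ − 21.80| > 3.5·16.30/0.6745 = 84.58.
So outliers lie outside [-62.78, 106.38].
118.3: M = 3.99 → outlier.
124.8: M = 4.26 → outlier.
131.6: M = 4.54 → outlier.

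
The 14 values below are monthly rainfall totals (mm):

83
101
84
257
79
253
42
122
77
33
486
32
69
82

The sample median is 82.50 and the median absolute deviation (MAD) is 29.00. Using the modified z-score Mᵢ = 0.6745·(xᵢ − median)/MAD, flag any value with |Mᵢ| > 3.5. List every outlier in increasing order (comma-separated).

|Mᵢ| > 3.5 ⇔ |xᵢ − 82.50| > 3.5·29.00/0.6745 = 150.48.
So outliers lie outside [-67.98, 232.98].
253: M = 3.97 → outlier.
257: M = 4.06 → outlier.
486: M = 9.38 → outlier.

253, 257, 486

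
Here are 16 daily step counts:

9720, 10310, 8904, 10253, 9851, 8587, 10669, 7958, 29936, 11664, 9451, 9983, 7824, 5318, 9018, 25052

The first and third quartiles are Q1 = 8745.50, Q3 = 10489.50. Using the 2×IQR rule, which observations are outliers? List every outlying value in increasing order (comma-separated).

25052, 29936

IQR = Q3 − Q1 = 10489.50 − 8745.50 = 1744.00.
Lower fence = Q1 − 2·IQR = 8745.50 − 3488.00 = 5257.50.
Upper fence = Q3 + 2·IQR = 10489.50 + 3488.00 = 13977.50.
25052 > 13977.50 → outlier.
29936 > 13977.50 → outlier.
All remaining values lie within [5257.50, 13977.50].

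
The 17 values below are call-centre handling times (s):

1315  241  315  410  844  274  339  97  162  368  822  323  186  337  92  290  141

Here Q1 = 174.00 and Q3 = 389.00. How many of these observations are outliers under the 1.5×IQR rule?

IQR = 215.00; fences at 174.00 − 322.50 = -148.50 and 389.00 + 322.50 = 711.50.
Outside the cutoffs: 822, 844, 1315.

3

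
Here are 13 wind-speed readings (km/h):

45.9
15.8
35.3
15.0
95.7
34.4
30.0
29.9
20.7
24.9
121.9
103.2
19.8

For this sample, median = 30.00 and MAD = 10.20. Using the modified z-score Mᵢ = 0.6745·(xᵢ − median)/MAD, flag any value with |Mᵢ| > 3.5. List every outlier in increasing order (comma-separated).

95.7, 103.2, 121.9

|Mᵢ| > 3.5 ⇔ |xᵢ − 30.00| > 3.5·10.20/0.6745 = 52.93.
So outliers lie outside [-22.93, 82.93].
95.7: M = 4.34 → outlier.
103.2: M = 4.84 → outlier.
121.9: M = 6.08 → outlier.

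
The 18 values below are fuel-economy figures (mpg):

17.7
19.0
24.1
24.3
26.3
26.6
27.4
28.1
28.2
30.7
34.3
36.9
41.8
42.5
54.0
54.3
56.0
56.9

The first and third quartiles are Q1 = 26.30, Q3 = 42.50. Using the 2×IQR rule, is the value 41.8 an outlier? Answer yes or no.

IQR = Q3 − Q1 = 42.50 − 26.30 = 16.20.
Lower fence = Q1 − 2·IQR = 26.30 − 32.40 = -6.10.
Upper fence = Q3 + 2·IQR = 42.50 + 32.40 = 74.90.
41.8 lies within [-6.10, 74.90].

no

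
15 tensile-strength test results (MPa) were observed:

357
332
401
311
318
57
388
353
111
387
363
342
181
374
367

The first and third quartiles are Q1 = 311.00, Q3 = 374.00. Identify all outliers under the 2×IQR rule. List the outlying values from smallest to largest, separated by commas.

IQR = Q3 − Q1 = 374.00 − 311.00 = 63.00.
Lower fence = Q1 − 2·IQR = 311.00 − 126.00 = 185.00.
Upper fence = Q3 + 2·IQR = 374.00 + 126.00 = 500.00.
57 < 185.00 → outlier.
111 < 185.00 → outlier.
181 < 185.00 → outlier.
All remaining values lie within [185.00, 500.00].

57, 111, 181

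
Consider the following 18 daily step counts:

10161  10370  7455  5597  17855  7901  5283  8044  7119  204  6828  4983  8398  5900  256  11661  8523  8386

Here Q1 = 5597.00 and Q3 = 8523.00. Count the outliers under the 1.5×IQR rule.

3

IQR = 2926.00; fences at 5597.00 − 4389.00 = 1208.00 and 8523.00 + 4389.00 = 12912.00.
Outside the cutoffs: 204, 256, 17855.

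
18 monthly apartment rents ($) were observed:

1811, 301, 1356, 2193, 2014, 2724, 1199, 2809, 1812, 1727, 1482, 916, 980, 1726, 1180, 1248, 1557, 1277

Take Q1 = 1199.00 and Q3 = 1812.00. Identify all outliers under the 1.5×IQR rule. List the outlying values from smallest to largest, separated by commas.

2809

IQR = Q3 − Q1 = 1812.00 − 1199.00 = 613.00.
Lower fence = Q1 − 1.5·IQR = 1199.00 − 919.50 = 279.50.
Upper fence = Q3 + 1.5·IQR = 1812.00 + 919.50 = 2731.50.
2809 > 2731.50 → outlier.
All remaining values lie within [279.50, 2731.50].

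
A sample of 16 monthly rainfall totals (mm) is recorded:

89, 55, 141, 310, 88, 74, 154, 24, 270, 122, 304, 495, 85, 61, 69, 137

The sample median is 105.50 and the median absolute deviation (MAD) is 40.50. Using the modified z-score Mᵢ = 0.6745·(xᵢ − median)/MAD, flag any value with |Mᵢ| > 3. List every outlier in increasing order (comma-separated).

|Mᵢ| > 3 ⇔ |xᵢ − 105.50| > 3·40.50/0.6745 = 180.13.
So outliers lie outside [-74.63, 285.63].
304: M = 3.31 → outlier.
310: M = 3.41 → outlier.
495: M = 6.49 → outlier.

304, 310, 495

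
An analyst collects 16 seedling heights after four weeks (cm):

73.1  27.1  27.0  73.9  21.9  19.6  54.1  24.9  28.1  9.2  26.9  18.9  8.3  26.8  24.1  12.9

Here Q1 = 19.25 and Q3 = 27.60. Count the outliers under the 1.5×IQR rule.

3

IQR = 8.35; fences at 19.25 − 12.525 = 6.725 and 27.60 + 12.525 = 40.125.
Outside the cutoffs: 54.1, 73.1, 73.9.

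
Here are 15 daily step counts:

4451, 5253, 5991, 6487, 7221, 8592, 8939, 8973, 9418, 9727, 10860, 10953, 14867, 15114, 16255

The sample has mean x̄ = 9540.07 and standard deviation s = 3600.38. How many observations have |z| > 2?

0

Cutoffs: x̄ ± 2s = [2339.31, 16740.83].
Every value lies within the cutoffs.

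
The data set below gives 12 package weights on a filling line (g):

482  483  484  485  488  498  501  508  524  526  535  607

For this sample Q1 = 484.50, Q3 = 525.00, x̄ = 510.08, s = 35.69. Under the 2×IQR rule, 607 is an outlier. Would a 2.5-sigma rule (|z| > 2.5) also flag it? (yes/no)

z = (607 − 510.08) / 35.69 = 2.72.
|z| = 2.72 > 2.5.

yes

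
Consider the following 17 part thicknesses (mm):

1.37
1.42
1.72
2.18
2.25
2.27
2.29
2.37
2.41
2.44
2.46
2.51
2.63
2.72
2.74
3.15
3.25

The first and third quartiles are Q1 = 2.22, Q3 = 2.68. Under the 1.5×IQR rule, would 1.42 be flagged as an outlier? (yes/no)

IQR = Q3 − Q1 = 2.68 − 2.22 = 0.46.
Lower fence = Q1 − 1.5·IQR = 2.22 − 0.69 = 1.53.
Upper fence = Q3 + 1.5·IQR = 2.68 + 0.69 = 3.37.
1.42 lies below the lower fence.

yes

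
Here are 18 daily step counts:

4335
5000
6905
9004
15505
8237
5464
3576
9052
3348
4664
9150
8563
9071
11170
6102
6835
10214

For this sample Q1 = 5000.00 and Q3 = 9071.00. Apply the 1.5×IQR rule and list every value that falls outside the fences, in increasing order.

IQR = Q3 − Q1 = 9071.00 − 5000.00 = 4071.00.
Lower fence = Q1 − 1.5·IQR = 5000.00 − 6106.50 = -1106.50.
Upper fence = Q3 + 1.5·IQR = 9071.00 + 6106.50 = 15177.50.
15505 > 15177.50 → outlier.
All remaining values lie within [-1106.50, 15177.50].

15505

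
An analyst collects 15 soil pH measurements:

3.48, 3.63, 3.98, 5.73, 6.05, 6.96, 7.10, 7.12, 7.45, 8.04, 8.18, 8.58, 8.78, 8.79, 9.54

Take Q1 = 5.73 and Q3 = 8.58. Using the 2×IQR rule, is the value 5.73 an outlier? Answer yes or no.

IQR = Q3 − Q1 = 8.58 − 5.73 = 2.85.
Lower fence = Q1 − 2·IQR = 5.73 − 5.70 = 0.03.
Upper fence = Q3 + 2·IQR = 8.58 + 5.70 = 14.28.
5.73 lies within [0.03, 14.28].

no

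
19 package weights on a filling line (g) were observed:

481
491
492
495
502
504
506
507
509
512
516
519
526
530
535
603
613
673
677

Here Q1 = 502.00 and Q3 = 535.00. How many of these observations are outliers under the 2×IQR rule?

IQR = 33.00; fences at 502.00 − 66.00 = 436.00 and 535.00 + 66.00 = 601.00.
Outside the cutoffs: 603, 613, 673, 677.

4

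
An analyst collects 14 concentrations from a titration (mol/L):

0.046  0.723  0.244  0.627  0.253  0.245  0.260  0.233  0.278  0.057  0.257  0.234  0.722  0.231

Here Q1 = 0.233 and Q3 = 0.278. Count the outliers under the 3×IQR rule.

IQR = 0.045; fences at 0.233 − 0.135 = 0.098 and 0.278 + 0.135 = 0.413.
Outside the cutoffs: 0.046, 0.057, 0.627, 0.722, 0.723.

5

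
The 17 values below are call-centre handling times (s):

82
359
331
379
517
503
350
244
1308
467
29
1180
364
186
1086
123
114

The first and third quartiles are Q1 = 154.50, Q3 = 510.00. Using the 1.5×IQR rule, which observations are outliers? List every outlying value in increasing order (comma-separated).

1086, 1180, 1308

IQR = Q3 − Q1 = 510.00 − 154.50 = 355.50.
Lower fence = Q1 − 1.5·IQR = 154.50 − 533.25 = -378.75.
Upper fence = Q3 + 1.5·IQR = 510.00 + 533.25 = 1043.25.
1086 > 1043.25 → outlier.
1180 > 1043.25 → outlier.
1308 > 1043.25 → outlier.
All remaining values lie within [-378.75, 1043.25].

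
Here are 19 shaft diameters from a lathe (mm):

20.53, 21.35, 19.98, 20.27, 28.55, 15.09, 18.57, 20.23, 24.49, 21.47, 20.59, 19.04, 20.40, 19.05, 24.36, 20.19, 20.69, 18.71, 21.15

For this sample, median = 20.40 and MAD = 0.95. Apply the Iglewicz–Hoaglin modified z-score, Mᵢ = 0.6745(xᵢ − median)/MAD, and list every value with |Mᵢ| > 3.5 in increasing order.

|Mᵢ| > 3.5 ⇔ |xᵢ − 20.40| > 3.5·0.95/0.6745 = 4.93.
So outliers lie outside [15.47, 25.33].
15.09: M = -3.77 → outlier.
28.55: M = 5.79 → outlier.

15.09, 28.55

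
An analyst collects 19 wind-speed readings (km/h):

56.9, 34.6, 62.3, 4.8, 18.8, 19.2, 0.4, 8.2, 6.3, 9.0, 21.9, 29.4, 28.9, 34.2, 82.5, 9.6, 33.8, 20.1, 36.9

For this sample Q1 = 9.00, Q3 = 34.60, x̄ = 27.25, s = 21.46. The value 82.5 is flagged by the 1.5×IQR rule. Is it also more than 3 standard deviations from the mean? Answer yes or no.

z = (82.5 − 27.25) / 21.46 = 2.57.
|z| = 2.57 ≤ 3.

no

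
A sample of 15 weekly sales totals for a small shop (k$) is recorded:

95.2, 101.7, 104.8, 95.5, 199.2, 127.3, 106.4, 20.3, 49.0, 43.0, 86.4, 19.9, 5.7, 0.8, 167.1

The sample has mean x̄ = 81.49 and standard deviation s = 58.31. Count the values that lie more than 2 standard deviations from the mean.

1

Cutoffs: x̄ ± 2s = [-35.13, 198.11].
Outside the cutoffs: 199.2.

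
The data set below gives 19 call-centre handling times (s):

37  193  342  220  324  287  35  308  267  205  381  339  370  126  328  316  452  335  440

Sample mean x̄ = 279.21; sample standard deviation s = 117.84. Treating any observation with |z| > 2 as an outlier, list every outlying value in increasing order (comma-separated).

35, 37

Cutoffs at x̄ ± 2s: 279.21 ± 2·117.84 = [43.53, 514.89].
35: z = -2.07, |z| > 2 → outlier.
37: z = -2.06, |z| > 2 → outlier.
Every other value lies within [43.53, 514.89].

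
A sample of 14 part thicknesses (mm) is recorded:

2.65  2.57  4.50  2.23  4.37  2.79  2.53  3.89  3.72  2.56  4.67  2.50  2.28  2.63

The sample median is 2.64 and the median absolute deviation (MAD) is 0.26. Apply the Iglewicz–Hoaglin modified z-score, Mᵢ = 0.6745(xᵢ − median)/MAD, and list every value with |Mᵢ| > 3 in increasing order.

|Mᵢ| > 3 ⇔ |xᵢ − 2.64| > 3·0.26/0.6745 = 1.16.
So outliers lie outside [1.48, 3.80].
3.89: M = 3.24 → outlier.
4.37: M = 4.49 → outlier.
4.50: M = 4.83 → outlier.
4.67: M = 5.27 → outlier.

3.89, 4.37, 4.50, 4.67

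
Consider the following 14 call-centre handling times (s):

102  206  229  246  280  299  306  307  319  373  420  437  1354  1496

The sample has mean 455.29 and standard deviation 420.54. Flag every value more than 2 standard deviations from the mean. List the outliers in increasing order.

Cutoffs at x̄ ± 2s: 455.29 ± 2·420.54 = [-385.79, 1296.37].
1354: z = 2.14, |z| > 2 → outlier.
1496: z = 2.47, |z| > 2 → outlier.
Every other value lies within [-385.79, 1296.37].

1354, 1496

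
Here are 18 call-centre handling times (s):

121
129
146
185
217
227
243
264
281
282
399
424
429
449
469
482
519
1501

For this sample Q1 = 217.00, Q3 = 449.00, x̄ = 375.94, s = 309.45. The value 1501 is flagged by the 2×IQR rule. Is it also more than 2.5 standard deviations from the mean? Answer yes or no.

z = (1501 − 375.94) / 309.45 = 3.64.
|z| = 3.64 > 2.5.

yes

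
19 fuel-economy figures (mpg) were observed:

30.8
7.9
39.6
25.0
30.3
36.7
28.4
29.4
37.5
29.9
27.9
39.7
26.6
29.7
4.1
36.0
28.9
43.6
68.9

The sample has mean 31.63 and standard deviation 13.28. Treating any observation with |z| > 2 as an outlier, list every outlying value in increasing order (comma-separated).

4.1, 68.9

Cutoffs at x̄ ± 2s: 31.63 ± 2·13.28 = [5.07, 58.19].
4.1: z = -2.07, |z| > 2 → outlier.
68.9: z = 2.81, |z| > 2 → outlier.
Every other value lies within [5.07, 58.19].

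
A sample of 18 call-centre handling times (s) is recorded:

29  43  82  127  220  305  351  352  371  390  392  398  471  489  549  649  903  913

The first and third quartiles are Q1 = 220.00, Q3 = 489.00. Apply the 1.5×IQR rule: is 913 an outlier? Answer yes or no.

yes

IQR = Q3 − Q1 = 489.00 − 220.00 = 269.00.
Lower fence = Q1 − 1.5·IQR = 220.00 − 403.50 = -183.50.
Upper fence = Q3 + 1.5·IQR = 489.00 + 403.50 = 892.50.
913 lies above the upper fence.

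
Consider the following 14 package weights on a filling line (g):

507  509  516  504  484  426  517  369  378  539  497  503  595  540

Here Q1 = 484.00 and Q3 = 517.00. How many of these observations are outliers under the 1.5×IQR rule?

4

IQR = 33.00; fences at 484.00 − 49.50 = 434.50 and 517.00 + 49.50 = 566.50.
Outside the cutoffs: 369, 378, 426, 595.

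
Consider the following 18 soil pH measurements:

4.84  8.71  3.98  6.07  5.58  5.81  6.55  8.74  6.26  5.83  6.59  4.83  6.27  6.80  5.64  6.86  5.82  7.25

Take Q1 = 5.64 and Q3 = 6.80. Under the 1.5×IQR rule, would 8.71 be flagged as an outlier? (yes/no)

yes

IQR = Q3 − Q1 = 6.80 − 5.64 = 1.16.
Lower fence = Q1 − 1.5·IQR = 5.64 − 1.74 = 3.90.
Upper fence = Q3 + 1.5·IQR = 6.80 + 1.74 = 8.54.
8.71 lies above the upper fence.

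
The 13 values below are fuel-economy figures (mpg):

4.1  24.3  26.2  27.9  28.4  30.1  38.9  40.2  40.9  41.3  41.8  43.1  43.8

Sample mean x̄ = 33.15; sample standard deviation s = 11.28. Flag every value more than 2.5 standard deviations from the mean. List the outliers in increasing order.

4.1

Cutoffs at x̄ ± 2.5s: 33.15 ± 2.5·11.28 = [4.95, 61.35].
4.1: z = -2.58, |z| > 2.5 → outlier.
Every other value lies within [4.95, 61.35].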